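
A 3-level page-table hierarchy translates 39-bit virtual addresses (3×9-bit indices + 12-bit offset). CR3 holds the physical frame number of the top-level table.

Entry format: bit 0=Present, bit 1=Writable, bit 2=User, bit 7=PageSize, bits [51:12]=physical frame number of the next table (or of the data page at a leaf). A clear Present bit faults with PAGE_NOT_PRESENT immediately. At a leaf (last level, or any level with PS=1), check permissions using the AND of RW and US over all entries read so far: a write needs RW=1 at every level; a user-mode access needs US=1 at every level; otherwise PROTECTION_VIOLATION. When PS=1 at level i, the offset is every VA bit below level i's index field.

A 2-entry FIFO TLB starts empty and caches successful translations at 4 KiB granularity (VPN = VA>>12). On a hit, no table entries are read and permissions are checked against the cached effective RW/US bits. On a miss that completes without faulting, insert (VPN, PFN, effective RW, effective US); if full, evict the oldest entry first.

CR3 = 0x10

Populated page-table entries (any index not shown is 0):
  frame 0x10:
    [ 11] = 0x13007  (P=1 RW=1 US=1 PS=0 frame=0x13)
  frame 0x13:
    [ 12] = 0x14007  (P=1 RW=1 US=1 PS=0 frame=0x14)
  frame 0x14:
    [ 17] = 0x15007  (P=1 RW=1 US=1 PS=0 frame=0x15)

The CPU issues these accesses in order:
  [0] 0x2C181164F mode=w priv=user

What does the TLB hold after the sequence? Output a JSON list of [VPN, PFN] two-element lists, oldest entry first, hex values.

Trace:
#0 VA=0x2C181164F (w,user):
  L0: frame=0x10 idx=11 entry=0x13007 [P=1 RW=1 US=1 PS=0]
  L1: frame=0x13 idx=12 entry=0x14007 [P=1 RW=1 US=1 PS=0]
  L2: frame=0x14 idx=17 entry=0x15007 [P=1 RW=1 US=1 PS=0]
  ⇒ phys 0x1564F  [3 reads]

TLB: [["0x2C1811", "0x15"]]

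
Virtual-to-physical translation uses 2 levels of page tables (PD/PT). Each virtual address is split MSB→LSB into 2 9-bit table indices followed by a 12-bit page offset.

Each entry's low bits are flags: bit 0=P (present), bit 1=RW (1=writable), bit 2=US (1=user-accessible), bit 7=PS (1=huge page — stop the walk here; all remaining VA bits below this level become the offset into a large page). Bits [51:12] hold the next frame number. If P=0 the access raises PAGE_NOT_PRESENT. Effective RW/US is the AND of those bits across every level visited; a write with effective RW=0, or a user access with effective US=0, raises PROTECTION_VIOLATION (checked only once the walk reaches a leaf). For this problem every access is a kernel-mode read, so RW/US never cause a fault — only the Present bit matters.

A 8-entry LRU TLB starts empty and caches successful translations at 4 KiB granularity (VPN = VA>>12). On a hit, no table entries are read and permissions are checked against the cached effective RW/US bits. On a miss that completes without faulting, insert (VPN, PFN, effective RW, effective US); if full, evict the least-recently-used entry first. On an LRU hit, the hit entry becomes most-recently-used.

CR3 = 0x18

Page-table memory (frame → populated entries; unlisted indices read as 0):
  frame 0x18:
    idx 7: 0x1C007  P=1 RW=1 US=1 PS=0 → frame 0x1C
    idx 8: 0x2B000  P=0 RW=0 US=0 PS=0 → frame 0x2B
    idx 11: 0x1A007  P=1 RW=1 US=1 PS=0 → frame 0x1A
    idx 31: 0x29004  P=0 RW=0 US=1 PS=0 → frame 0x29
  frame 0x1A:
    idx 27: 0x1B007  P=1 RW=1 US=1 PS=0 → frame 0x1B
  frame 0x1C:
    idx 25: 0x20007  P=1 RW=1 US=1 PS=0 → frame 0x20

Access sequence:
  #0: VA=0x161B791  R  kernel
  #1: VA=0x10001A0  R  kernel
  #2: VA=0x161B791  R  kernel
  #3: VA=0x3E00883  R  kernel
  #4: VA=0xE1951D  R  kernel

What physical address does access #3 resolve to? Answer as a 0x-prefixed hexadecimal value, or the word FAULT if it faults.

Trace:
#0 VA=0x161B791 (r,kernel):
  L0 @0x18[11] → 0x1A007  P=1,RW=1,US=1,PS=0
  L1 @0x1A[27] → 0x1B007  P=1,RW=1,US=1,PS=0
  ⇒ phys 0x1B791  [2 reads]
#1 VA=0x10001A0 (r,kernel):
  L0 @0x18[8] → 0x2B000  P=0,RW=0,US=0,PS=0
  ⇒ fault: PAGE_NOT_PRESENT  — 1 lookups
#2 VA=0x161B791 (r,kernel):
  TLB hit vpn=0x161B → PA=0x1B791
#3 VA=0x3E00883 (r,kernel):
  L0 @0x18[31] → 0x29004  P=0,RW=0,US=1,PS=0
  ⇒ fault: PAGE_NOT_PRESENT  — 1 lookups
#4 VA=0xE1951D (r,kernel):
  L0 @0x18[7] → 0x1C007  P=1,RW=1,US=1,PS=0
  L1 @0x1C[25] → 0x20007  P=1,RW=1,US=1,PS=0
  ⇒ phys 0x2051D  [2 reads]

Access #3 PA: FAULT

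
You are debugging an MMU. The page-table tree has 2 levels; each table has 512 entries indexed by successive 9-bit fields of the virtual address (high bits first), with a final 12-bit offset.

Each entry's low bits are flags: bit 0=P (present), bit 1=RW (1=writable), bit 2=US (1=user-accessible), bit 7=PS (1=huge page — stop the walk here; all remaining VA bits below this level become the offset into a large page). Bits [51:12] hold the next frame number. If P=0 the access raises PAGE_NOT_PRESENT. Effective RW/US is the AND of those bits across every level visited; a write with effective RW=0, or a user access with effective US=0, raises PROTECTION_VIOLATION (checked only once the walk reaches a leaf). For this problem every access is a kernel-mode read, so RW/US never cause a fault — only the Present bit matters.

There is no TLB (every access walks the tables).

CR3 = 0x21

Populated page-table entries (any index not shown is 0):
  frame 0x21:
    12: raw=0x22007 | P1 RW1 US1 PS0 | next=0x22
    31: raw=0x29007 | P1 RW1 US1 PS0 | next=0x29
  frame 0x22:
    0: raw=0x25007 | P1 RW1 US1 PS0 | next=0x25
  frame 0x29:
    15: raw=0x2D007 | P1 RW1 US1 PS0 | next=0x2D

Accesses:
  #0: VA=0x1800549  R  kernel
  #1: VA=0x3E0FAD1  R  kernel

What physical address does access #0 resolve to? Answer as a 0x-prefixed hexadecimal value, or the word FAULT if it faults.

Per-access translation:
#0 VA=0x1800549 (r,kernel):
  L0 @0x21[12] → 0x22007  P=1,RW=1,US=1,PS=0
  L1 @0x22[0] → 0x25007  P=1,RW=1,US=1,PS=0
  ✓ 0x25549  — 2 lookups
#1 VA=0x3E0FAD1 (r,kernel):
  L0 @0x21[31] → 0x29007  P=1,RW=1,US=1,PS=0
  L1 @0x29[15] → 0x2D007  P=1,RW=1,US=1,PS=0
  ✓ 0x2DAD1  — 2 lookups

Access #0 PA: 0x25549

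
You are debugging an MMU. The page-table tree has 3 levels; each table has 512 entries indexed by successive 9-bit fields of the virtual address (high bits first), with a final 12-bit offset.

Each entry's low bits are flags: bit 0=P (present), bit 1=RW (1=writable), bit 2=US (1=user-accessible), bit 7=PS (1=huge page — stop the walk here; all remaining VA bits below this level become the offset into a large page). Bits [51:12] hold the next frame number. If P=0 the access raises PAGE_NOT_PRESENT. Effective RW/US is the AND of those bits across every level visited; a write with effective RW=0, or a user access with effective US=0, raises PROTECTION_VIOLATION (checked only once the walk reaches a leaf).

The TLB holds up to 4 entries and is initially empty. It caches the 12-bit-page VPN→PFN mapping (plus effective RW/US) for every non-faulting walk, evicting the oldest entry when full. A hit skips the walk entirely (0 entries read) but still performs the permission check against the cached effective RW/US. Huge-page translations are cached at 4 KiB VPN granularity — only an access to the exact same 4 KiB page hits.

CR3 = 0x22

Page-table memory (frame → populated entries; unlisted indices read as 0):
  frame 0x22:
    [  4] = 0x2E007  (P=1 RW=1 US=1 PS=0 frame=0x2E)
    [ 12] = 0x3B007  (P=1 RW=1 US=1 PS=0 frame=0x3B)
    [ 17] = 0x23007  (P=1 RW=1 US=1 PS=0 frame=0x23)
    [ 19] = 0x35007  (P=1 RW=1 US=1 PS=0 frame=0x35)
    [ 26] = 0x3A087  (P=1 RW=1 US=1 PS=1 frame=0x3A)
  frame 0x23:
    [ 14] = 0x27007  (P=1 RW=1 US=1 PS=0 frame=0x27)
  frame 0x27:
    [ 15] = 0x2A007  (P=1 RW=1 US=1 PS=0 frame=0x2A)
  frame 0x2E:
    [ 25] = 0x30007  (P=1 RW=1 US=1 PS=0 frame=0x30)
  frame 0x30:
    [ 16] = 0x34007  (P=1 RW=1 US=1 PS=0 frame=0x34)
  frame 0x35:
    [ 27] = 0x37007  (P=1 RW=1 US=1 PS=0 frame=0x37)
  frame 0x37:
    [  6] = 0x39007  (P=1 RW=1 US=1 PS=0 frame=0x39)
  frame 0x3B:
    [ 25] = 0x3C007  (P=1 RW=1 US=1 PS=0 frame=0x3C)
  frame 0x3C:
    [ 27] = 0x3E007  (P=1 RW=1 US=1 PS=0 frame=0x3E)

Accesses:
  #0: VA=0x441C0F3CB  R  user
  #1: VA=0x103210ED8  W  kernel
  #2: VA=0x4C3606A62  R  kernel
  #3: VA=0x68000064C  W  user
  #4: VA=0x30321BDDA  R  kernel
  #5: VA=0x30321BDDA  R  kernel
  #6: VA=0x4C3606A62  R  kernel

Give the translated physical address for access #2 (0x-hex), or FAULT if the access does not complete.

Per-access translation:
#0 VA=0x441C0F3CB (r,user):
  L0: frame=0x22 idx=17 entry=0x23007 [P=1 RW=1 US=1 PS=0]
  L1: frame=0x23 idx=14 entry=0x27007 [P=1 RW=1 US=1 PS=0]
  L2: frame=0x27 idx=15 entry=0x2A007 [P=1 RW=1 US=1 PS=0]
  ⇒ phys 0x2A3CB  [3 reads]
#1 VA=0x103210ED8 (w,kernel):
  L0: frame=0x22 idx=4 entry=0x2E007 [P=1 RW=1 US=1 PS=0]
  L1: frame=0x2E idx=25 entry=0x30007 [P=1 RW=1 US=1 PS=0]
  L2: frame=0x30 idx=16 entry=0x34007 [P=1 RW=1 US=1 PS=0]
  ⇒ phys 0x34ED8  [3 reads]
#2 VA=0x4C3606A62 (r,kernel):
  L0: frame=0x22 idx=19 entry=0x35007 [P=1 RW=1 US=1 PS=0]
  L1: frame=0x35 idx=27 entry=0x37007 [P=1 RW=1 US=1 PS=0]
  L2: frame=0x37 idx=6 entry=0x39007 [P=1 RW=1 US=1 PS=0]
  ⇒ phys 0x39A62  [3 reads]
#3 VA=0x68000064C (w,user):
  L0: frame=0x22 idx=26 entry=0x3A087 [P=1 RW=1 US=1 PS=1]
  ⇒ phys 0x3A64C (huge @L0)  [1 reads]
#4 VA=0x30321BDDA (r,kernel):
  L0: frame=0x22 idx=12 entry=0x3B007 [P=1 RW=1 US=1 PS=0]
  L1: frame=0x3B idx=25 entry=0x3C007 [P=1 RW=1 US=1 PS=0]
  L2: frame=0x3C idx=27 entry=0x3E007 [P=1 RW=1 US=1 PS=0]
  ⇒ phys 0x3EDDA  [3 reads]
#5 VA=0x30321BDDA (r,kernel):
  TLB hit vpn=0x30321B → PA=0x3EDDA
#6 VA=0x4C3606A62 (r,kernel):
  TLB hit vpn=0x4C3606 → PA=0x39A62

Access #2 PA: 0x39A62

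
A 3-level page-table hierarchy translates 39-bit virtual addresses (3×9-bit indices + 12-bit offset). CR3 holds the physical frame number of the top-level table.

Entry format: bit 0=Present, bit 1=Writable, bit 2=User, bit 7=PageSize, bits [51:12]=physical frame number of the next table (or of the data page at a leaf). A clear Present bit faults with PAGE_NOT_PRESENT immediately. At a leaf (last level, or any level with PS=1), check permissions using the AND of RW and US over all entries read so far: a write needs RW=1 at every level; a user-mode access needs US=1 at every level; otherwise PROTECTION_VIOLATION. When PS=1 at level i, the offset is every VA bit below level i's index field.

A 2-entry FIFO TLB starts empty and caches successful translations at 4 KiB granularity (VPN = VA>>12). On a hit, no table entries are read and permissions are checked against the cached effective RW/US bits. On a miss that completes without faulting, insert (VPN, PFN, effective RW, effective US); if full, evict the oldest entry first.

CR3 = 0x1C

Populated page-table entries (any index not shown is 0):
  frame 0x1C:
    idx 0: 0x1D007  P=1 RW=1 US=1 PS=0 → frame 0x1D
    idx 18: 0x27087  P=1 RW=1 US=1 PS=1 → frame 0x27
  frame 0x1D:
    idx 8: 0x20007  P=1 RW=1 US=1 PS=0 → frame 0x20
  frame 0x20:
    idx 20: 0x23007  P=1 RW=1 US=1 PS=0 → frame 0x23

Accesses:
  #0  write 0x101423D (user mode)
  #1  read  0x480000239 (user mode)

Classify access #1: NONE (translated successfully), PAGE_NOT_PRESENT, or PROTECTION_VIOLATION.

Trace:
#0 VA=0x101423D (w,user):
  lvl0: tbl 0x1C, slot 0 ⇒ 0x1D007 (P1/RW1/US1/PS0)
  lvl1: tbl 0x1D, slot 8 ⇒ 0x20007 (P1/RW1/US1/PS0)
  lvl2: tbl 0x20, slot 20 ⇒ 0x23007 (P1/RW1/US1/PS0)
  → PA=0x2323D  (3 entries read)
#1 VA=0x480000239 (r,user):
  lvl0: tbl 0x1C, slot 18 ⇒ 0x27087 (P1/RW1/US1/PS1)
  → PA=0x27239 (huge @L0)  (1 entries read)

Access #1 fault: NONE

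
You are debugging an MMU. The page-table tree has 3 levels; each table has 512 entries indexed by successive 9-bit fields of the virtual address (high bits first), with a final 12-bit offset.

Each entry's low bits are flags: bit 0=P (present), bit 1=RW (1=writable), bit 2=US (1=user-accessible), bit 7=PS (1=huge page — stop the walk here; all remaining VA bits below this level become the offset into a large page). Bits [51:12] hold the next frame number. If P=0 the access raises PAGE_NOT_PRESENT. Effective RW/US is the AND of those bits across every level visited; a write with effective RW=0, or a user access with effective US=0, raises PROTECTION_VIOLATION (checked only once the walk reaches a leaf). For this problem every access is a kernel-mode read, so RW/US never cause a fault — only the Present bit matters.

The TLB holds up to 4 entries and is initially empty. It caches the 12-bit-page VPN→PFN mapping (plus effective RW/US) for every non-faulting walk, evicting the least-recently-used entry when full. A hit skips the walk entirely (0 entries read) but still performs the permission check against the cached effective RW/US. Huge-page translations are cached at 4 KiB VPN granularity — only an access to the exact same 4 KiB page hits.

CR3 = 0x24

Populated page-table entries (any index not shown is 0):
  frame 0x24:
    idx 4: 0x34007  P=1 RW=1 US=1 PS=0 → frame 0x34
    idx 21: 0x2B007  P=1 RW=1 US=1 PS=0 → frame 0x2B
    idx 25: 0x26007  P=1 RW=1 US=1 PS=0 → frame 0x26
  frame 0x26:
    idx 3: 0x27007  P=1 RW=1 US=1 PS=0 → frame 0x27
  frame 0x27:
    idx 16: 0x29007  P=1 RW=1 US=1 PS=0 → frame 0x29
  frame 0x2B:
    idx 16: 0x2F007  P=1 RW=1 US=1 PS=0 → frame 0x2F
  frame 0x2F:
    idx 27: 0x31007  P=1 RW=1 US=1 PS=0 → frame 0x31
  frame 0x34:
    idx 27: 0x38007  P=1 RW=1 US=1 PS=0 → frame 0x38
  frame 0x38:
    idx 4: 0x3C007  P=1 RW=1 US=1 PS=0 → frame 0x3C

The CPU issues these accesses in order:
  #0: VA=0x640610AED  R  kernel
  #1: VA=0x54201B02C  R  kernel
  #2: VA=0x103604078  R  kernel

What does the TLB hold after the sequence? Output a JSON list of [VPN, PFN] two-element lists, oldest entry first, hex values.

Trace:
#0 VA=0x640610AED (r,kernel):
  [0] read 0x24 idx=25: raw=0x26007 flags P=1 W=1 U=1 S=0
  [1] read 0x26 idx=3: raw=0x27007 flags P=1 W=1 U=1 S=0
  [2] read 0x27 idx=16: raw=0x29007 flags P=1 W=1 U=1 S=0
  ✓ 0x29AED  — 3 lookups
#1 VA=0x54201B02C (r,kernel):
  [0] read 0x24 idx=21: raw=0x2B007 flags P=1 W=1 U=1 S=0
  [1] read 0x2B idx=16: raw=0x2F007 flags P=1 W=1 U=1 S=0
  [2] read 0x2F idx=27: raw=0x31007 flags P=1 W=1 U=1 S=0
  ✓ 0x3102C  — 3 lookups
#2 VA=0x103604078 (r,kernel):
  [0] read 0x24 idx=4: raw=0x34007 flags P=1 W=1 U=1 S=0
  [1] read 0x34 idx=27: raw=0x38007 flags P=1 W=1 U=1 S=0
  [2] read 0x38 idx=4: raw=0x3C007 flags P=1 W=1 U=1 S=0
  ✓ 0x3C078  — 3 lookups

TLB: [["0x640610", "0x29"], ["0x54201B", "0x31"], ["0x103604", "0x3C"]]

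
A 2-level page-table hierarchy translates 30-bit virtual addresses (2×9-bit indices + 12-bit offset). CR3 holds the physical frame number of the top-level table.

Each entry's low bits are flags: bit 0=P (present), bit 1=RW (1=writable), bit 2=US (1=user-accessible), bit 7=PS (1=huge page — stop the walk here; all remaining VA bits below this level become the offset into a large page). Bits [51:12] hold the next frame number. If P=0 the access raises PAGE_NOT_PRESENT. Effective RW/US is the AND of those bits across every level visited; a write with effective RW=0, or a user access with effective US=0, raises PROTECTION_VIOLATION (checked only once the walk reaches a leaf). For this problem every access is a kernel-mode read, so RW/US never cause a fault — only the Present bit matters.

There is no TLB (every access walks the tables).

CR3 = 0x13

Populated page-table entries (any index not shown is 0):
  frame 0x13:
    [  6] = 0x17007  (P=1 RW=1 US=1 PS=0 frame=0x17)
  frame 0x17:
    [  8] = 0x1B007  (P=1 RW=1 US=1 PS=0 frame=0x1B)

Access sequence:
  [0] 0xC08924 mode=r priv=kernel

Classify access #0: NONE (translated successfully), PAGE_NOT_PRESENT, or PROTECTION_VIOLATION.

Per-access translation:
#0 VA=0xC08924 (r,kernel):
  lvl0: tbl 0x13, slot 6 ⇒ 0x17007 (P1/RW1/US1/PS0)
  lvl1: tbl 0x17, slot 8 ⇒ 0x1B007 (P1/RW1/US1/PS0)
  → PA=0x1B924  (2 entries read)

Access #0 fault: NONE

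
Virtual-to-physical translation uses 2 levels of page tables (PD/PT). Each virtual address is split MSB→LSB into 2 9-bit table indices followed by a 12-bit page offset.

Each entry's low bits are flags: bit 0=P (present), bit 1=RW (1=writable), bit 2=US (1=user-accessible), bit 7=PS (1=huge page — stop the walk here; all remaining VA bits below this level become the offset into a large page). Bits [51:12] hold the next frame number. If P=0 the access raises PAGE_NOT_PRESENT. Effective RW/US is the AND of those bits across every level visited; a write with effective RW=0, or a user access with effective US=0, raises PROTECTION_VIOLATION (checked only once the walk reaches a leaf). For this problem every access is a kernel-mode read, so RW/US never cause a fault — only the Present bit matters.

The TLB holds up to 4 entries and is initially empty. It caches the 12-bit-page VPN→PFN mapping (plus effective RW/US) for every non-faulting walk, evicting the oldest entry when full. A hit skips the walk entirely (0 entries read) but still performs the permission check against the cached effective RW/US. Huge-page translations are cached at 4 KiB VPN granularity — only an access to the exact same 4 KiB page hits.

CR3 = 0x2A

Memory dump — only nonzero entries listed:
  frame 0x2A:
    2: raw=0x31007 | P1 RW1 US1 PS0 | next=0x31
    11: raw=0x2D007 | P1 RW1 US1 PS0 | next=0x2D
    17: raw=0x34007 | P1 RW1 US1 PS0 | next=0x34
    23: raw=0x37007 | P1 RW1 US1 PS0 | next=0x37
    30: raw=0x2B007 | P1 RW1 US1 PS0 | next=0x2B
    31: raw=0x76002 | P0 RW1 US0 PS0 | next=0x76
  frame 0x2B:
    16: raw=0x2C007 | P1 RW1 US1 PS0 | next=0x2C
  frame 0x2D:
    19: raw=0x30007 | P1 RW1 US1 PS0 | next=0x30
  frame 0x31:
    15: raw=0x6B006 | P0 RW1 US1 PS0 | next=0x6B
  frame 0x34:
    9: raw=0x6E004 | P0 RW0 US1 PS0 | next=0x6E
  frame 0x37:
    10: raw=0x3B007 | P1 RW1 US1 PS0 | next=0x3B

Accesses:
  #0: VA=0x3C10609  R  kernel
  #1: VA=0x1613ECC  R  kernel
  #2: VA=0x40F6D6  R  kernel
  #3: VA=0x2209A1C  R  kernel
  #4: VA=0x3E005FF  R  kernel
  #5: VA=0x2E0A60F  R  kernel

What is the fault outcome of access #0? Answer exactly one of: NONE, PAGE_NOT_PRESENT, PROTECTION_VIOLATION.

Per-access translation:
#0 VA=0x3C10609 (r,kernel):
  L0: frame=0x2A idx=30 entry=0x2B007 [P=1 RW=1 US=1 PS=0]
  L1: frame=0x2B idx=16 entry=0x2C007 [P=1 RW=1 US=1 PS=0]
  ✓ 0x2C609  — 2 lookups
#1 VA=0x1613ECC (r,kernel):
  L0: frame=0x2A idx=11 entry=0x2D007 [P=1 RW=1 US=1 PS=0]
  L1: frame=0x2D idx=19 entry=0x30007 [P=1 RW=1 US=1 PS=0]
  ✓ 0x30ECC  — 2 lookups
#2 VA=0x40F6D6 (r,kernel):
  L0: frame=0x2A idx=2 entry=0x31007 [P=1 RW=1 US=1 PS=0]
  L1: frame=0x31 idx=15 entry=0x6B006 [P=0 RW=1 US=1 PS=0]
  → PAGE_NOT_PRESENT  (2 entries read)
#3 VA=0x2209A1C (r,kernel):
  L0: frame=0x2A idx=17 entry=0x34007 [P=1 RW=1 US=1 PS=0]
  L1: frame=0x34 idx=9 entry=0x6E004 [P=0 RW=0 US=1 PS=0]
  → PAGE_NOT_PRESENT  (2 entries read)
#4 VA=0x3E005FF (r,kernel):
  L0: frame=0x2A idx=31 entry=0x76002 [P=0 RW=1 US=0 PS=0]
  → PAGE_NOT_PRESENT  (1 entries read)
#5 VA=0x2E0A60F (r,kernel):
  L0: frame=0x2A idx=23 entry=0x37007 [P=1 RW=1 US=1 PS=0]
  L1: frame=0x37 idx=10 entry=0x3B007 [P=1 RW=1 US=1 PS=0]
  ✓ 0x3B60F  — 2 lookups

Access #0 fault: NONE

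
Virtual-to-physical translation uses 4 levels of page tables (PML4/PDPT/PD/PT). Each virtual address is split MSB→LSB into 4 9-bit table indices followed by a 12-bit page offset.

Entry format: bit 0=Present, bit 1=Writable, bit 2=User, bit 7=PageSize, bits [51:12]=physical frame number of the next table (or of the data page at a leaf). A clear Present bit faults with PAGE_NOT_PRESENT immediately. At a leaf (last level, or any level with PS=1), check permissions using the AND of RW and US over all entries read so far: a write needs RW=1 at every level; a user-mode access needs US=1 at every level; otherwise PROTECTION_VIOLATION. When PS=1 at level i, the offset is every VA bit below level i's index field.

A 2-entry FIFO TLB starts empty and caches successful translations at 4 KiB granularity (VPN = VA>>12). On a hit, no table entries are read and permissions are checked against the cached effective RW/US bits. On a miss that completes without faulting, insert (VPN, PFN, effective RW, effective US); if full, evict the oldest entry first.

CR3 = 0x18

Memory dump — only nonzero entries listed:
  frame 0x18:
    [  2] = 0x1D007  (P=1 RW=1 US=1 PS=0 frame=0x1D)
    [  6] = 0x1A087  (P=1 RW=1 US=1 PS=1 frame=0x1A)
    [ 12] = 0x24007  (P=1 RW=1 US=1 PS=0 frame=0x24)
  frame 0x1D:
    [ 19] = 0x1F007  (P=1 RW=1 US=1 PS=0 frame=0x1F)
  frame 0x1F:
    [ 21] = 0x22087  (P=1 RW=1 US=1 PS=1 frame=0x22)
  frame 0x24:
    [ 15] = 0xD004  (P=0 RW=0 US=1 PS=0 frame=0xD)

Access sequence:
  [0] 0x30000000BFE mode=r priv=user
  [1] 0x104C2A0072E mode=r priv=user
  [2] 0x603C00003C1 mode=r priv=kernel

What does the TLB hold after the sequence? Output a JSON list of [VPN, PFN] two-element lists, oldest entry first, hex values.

Walk each access:
#0 VA=0x30000000BFE (r,user):
  L0 @0x18[6] → 0x1A087  P=1,RW=1,US=1,PS=1
  ⇒ phys 0x1ABFE (huge @L0)  [1 reads]
#1 VA=0x104C2A0072E (r,user):
  L0 @0x18[2] → 0x1D007  P=1,RW=1,US=1,PS=0
  L1 @0x1D[19] → 0x1F007  P=1,RW=1,US=1,PS=0
  L2 @0x1F[21] → 0x22087  P=1,RW=1,US=1,PS=1
  ⇒ phys 0x2272E (huge @L2)  [3 reads]
#2 VA=0x603C00003C1 (r,kernel):
  L0 @0x18[12] → 0x24007  P=1,RW=1,US=1,PS=0
  L1 @0x24[15] → 0xD004  P=0,RW=0,US=1,PS=0
  ✗ PAGE_NOT_PRESENT  [2 reads]

TLB: [["0x30000000", "0x1A"], ["0x104C2A00", "0x22"]]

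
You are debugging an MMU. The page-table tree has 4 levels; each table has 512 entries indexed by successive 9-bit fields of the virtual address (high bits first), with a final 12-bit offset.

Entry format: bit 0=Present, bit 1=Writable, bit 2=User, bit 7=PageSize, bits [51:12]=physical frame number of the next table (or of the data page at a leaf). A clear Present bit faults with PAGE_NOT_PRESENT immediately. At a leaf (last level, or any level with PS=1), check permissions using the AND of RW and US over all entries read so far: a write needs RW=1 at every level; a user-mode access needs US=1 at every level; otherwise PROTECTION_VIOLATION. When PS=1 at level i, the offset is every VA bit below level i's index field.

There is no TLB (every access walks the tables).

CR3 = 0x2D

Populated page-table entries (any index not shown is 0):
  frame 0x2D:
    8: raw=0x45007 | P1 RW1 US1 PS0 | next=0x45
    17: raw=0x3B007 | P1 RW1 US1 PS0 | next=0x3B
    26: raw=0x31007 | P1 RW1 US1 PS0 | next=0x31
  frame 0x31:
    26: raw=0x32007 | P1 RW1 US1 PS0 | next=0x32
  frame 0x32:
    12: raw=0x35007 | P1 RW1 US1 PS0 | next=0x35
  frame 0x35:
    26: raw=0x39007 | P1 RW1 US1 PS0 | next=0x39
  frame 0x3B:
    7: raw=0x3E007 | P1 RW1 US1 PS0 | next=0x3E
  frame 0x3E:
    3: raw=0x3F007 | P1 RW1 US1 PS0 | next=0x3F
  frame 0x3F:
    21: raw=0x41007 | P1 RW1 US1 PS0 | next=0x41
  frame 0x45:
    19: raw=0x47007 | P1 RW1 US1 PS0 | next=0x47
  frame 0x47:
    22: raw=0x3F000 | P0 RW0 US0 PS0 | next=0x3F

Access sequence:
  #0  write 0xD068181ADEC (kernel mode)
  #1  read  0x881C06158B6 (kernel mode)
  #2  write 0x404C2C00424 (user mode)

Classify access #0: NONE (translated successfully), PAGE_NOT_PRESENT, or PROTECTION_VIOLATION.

Trace:
#0 VA=0xD068181ADEC (w,kernel):
  lvl0: tbl 0x2D, slot 26 ⇒ 0x31007 (P1/RW1/US1/PS0)
  lvl1: tbl 0x31, slot 26 ⇒ 0x32007 (P1/RW1/US1/PS0)
  lvl2: tbl 0x32, slot 12 ⇒ 0x35007 (P1/RW1/US1/PS0)
  lvl3: tbl 0x35, slot 26 ⇒ 0x39007 (P1/RW1/US1/PS0)
  ✓ 0x39DEC  — 4 lookups
#1 VA=0x881C06158B6 (r,kernel):
  lvl0: tbl 0x2D, slot 17 ⇒ 0x3B007 (P1/RW1/US1/PS0)
  lvl1: tbl 0x3B, slot 7 ⇒ 0x3E007 (P1/RW1/US1/PS0)
  lvl2: tbl 0x3E, slot 3 ⇒ 0x3F007 (P1/RW1/US1/PS0)
  lvl3: tbl 0x3F, slot 21 ⇒ 0x41007 (P1/RW1/US1/PS0)
  ✓ 0x418B6  — 4 lookups
#2 VA=0x404C2C00424 (w,user):
  lvl0: tbl 0x2D, slot 8 ⇒ 0x45007 (P1/RW1/US1/PS0)
  lvl1: tbl 0x45, slot 19 ⇒ 0x47007 (P1/RW1/US1/PS0)
  lvl2: tbl 0x47, slot 22 ⇒ 0x3F000 (P0/RW0/US0/PS0)
  → PAGE_NOT_PRESENT  (3 entries read)

Access #0 fault: NONE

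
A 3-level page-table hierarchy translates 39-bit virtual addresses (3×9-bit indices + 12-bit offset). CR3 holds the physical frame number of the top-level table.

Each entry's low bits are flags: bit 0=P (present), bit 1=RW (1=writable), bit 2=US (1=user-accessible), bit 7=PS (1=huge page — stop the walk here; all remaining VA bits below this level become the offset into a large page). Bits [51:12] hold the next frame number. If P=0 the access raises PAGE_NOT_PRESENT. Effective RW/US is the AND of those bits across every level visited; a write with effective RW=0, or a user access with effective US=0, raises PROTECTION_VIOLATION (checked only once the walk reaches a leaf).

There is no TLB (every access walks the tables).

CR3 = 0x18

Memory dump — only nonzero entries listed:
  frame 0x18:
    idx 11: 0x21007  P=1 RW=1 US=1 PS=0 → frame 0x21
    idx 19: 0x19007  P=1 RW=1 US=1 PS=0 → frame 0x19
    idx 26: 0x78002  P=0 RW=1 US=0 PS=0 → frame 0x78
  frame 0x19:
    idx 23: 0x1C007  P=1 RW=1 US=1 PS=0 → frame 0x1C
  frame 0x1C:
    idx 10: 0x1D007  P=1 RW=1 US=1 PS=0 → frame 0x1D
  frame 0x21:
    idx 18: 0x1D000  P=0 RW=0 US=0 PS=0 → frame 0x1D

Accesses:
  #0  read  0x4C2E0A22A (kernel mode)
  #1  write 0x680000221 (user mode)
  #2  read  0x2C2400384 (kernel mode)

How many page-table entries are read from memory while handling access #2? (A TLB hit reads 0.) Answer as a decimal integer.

Walk each access:
#0 VA=0x4C2E0A22A (r,kernel):
  L0: frame=0x18 idx=19 entry=0x19007 [P=1 RW=1 US=1 PS=0]
  L1: frame=0x19 idx=23 entry=0x1C007 [P=1 RW=1 US=1 PS=0]
  L2: frame=0x1C idx=10 entry=0x1D007 [P=1 RW=1 US=1 PS=0]
  → PA=0x1D22A  (3 entries read)
#1 VA=0x680000221 (w,user):
  L0: frame=0x18 idx=26 entry=0x78002 [P=0 RW=1 US=0 PS=0]
  ✗ PAGE_NOT_PRESENT  [1 reads]
#2 VA=0x2C2400384 (r,kernel):
  L0: frame=0x18 idx=11 entry=0x21007 [P=1 RW=1 US=1 PS=0]
  L1: frame=0x21 idx=18 entry=0x1D000 [P=0 RW=0 US=0 PS=0]
  ✗ PAGE_NOT_PRESENT  [2 reads]

Entries read for #2: 2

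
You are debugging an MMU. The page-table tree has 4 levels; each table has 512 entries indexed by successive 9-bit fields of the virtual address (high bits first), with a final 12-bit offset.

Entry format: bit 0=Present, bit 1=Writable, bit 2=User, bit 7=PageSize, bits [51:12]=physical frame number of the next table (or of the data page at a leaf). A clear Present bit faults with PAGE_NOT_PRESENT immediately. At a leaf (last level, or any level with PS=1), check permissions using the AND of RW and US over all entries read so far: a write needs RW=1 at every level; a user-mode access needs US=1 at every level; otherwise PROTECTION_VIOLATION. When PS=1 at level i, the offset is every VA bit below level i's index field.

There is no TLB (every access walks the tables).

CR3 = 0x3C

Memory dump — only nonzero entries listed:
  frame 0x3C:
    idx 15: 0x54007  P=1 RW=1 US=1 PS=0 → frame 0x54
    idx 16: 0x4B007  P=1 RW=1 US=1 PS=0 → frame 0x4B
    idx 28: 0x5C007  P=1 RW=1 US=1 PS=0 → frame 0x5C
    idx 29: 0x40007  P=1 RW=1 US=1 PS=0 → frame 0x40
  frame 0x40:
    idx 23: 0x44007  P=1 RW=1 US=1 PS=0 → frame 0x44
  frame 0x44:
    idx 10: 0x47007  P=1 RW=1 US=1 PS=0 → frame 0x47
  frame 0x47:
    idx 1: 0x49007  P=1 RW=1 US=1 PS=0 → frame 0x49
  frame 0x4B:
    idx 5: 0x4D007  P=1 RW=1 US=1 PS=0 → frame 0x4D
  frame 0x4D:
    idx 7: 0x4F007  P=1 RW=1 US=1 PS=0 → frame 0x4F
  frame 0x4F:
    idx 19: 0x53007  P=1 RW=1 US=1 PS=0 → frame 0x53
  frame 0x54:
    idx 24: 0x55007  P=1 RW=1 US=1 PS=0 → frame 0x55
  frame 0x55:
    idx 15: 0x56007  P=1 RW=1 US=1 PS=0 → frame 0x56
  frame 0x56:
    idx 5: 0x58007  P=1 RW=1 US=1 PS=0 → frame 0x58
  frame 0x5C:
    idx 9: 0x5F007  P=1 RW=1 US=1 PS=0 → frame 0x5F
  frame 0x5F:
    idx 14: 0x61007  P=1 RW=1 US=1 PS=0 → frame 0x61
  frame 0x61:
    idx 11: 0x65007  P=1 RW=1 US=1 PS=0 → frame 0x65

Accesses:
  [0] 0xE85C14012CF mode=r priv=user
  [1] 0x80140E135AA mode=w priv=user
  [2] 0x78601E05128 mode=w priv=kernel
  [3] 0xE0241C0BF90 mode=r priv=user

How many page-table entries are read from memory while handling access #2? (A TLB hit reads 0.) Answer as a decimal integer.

Walk each access:
#0 VA=0xE85C14012CF (r,user):
  L0 @0x3C[29] → 0x40007  P=1,RW=1,US=1,PS=0
  L1 @0x40[23] → 0x44007  P=1,RW=1,US=1,PS=0
  L2 @0x44[10] → 0x47007  P=1,RW=1,US=1,PS=0
  L3 @0x47[1] → 0x49007  P=1,RW=1,US=1,PS=0
  → PA=0x492CF  (4 entries read)
#1 VA=0x80140E135AA (w,user):
  L0 @0x3C[16] → 0x4B007  P=1,RW=1,US=1,PS=0
  L1 @0x4B[5] → 0x4D007  P=1,RW=1,US=1,PS=0
  L2 @0x4D[7] → 0x4F007  P=1,RW=1,US=1,PS=0
  L3 @0x4F[19] → 0x53007  P=1,RW=1,US=1,PS=0
  → PA=0x535AA  (4 entries read)
#2 VA=0x78601E05128 (w,kernel):
  L0 @0x3C[15] → 0x54007  P=1,RW=1,US=1,PS=0
  L1 @0x54[24] → 0x55007  P=1,RW=1,US=1,PS=0
  L2 @0x55[15] → 0x56007  P=1,RW=1,US=1,PS=0
  L3 @0x56[5] → 0x58007  P=1,RW=1,US=1,PS=0
  → PA=0x58128  (4 entries read)
#3 VA=0xE0241C0BF90 (r,user):
  L0 @0x3C[28] → 0x5C007  P=1,RW=1,US=1,PS=0
  L1 @0x5C[9] → 0x5F007  P=1,RW=1,US=1,PS=0
  L2 @0x5F[14] → 0x61007  P=1,RW=1,US=1,PS=0
  L3 @0x61[11] → 0x65007  P=1,RW=1,US=1,PS=0
  → PA=0x65F90  (4 entries read)

Entries read for #2: 4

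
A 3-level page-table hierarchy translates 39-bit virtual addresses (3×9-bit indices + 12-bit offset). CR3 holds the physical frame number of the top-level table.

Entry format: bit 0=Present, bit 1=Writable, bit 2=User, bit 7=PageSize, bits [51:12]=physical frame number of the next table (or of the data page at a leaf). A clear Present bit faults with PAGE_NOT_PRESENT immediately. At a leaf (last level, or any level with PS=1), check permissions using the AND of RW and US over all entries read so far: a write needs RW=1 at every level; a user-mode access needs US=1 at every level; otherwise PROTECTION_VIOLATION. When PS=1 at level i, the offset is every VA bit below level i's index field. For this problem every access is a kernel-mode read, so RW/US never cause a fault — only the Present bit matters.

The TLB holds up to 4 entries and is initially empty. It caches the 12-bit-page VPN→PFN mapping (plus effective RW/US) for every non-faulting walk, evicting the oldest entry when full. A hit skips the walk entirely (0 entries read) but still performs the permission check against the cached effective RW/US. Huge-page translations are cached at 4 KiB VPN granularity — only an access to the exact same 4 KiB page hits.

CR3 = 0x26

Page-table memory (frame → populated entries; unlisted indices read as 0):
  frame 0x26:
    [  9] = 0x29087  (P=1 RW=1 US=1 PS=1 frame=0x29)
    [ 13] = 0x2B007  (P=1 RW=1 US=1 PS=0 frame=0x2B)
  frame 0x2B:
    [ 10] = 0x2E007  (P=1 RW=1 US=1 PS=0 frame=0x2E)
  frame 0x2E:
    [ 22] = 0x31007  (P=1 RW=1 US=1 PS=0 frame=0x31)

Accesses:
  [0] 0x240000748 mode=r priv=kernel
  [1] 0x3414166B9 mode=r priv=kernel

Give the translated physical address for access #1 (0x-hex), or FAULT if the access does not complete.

Walk each access:
#0 VA=0x240000748 (r,kernel):
  L0 @0x26[9] → 0x29087  P=1,RW=1,US=1,PS=1
  ⇒ phys 0x29748 (huge @L0)  [1 reads]
#1 VA=0x3414166B9 (r,kernel):
  L0 @0x26[13] → 0x2B007  P=1,RW=1,US=1,PS=0
  L1 @0x2B[10] → 0x2E007  P=1,RW=1,US=1,PS=0
  L2 @0x2E[22] → 0x31007  P=1,RW=1,US=1,PS=0
  ⇒ phys 0x316B9  [3 reads]

Access #1 PA: 0x316B9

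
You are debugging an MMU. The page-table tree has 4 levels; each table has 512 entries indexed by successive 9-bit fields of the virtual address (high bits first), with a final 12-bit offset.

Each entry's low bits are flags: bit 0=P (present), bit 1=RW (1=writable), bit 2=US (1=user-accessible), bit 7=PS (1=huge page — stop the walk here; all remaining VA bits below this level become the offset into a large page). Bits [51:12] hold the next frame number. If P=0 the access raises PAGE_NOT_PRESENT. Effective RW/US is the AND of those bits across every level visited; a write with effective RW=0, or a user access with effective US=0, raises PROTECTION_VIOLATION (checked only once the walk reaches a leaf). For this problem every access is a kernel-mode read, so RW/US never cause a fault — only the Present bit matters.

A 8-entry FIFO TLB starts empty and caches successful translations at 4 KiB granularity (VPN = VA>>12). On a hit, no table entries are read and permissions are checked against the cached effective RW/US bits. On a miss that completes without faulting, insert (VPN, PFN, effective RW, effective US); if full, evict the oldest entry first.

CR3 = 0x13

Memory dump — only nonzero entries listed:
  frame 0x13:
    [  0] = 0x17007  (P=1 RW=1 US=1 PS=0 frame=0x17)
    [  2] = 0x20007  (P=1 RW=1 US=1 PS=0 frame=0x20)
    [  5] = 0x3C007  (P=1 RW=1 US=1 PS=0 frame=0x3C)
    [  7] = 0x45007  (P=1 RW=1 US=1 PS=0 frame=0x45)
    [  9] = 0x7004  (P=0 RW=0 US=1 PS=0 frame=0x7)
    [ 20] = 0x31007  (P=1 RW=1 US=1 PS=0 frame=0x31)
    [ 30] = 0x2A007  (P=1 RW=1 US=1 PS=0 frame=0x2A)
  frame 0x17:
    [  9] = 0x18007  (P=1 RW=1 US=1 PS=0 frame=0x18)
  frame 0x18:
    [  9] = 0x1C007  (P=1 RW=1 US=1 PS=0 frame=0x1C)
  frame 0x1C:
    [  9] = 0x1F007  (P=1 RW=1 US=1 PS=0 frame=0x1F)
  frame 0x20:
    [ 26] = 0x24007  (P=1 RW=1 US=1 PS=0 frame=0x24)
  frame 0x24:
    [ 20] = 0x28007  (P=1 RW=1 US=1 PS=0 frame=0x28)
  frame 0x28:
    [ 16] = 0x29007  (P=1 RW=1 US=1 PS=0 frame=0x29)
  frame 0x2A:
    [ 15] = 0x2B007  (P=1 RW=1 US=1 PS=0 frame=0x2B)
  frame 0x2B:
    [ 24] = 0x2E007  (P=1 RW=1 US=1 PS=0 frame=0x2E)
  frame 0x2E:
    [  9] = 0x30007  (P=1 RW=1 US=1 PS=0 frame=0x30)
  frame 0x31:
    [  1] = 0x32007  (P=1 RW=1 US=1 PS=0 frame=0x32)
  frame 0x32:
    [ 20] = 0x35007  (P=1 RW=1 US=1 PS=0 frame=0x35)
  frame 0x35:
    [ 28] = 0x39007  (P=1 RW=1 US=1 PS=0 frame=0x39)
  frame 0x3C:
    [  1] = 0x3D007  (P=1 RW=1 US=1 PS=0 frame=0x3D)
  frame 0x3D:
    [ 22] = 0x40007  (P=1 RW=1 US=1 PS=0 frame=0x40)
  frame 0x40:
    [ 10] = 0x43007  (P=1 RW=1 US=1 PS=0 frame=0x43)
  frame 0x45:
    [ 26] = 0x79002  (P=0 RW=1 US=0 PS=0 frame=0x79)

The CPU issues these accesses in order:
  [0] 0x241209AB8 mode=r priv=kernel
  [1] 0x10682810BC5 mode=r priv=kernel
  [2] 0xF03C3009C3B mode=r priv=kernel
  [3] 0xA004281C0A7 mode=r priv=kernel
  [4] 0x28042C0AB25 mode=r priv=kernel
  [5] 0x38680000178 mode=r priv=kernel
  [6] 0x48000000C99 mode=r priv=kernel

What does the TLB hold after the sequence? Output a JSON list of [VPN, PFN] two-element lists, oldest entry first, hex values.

Walk each access:
#0 VA=0x241209AB8 (r,kernel):
  L0: frame=0x13 idx=0 entry=0x17007 [P=1 RW=1 US=1 PS=0]
  L1: frame=0x17 idx=9 entry=0x18007 [P=1 RW=1 US=1 PS=0]
  L2: frame=0x18 idx=9 entry=0x1C007 [P=1 RW=1 US=1 PS=0]
  L3: frame=0x1C idx=9 entry=0x1F007 [P=1 RW=1 US=1 PS=0]
  ✓ 0x1FAB8  — 4 lookups
#1 VA=0x10682810BC5 (r,kernel):
  L0: frame=0x13 idx=2 entry=0x20007 [P=1 RW=1 US=1 PS=0]
  L1: frame=0x20 idx=26 entry=0x24007 [P=1 RW=1 US=1 PS=0]
  L2: frame=0x24 idx=20 entry=0x28007 [P=1 RW=1 US=1 PS=0]
  L3: frame=0x28 idx=16 entry=0x29007 [P=1 RW=1 US=1 PS=0]
  ✓ 0x29BC5  — 4 lookups
#2 VA=0xF03C3009C3B (r,kernel):
  L0: frame=0x13 idx=30 entry=0x2A007 [P=1 RW=1 US=1 PS=0]
  L1: frame=0x2A idx=15 entry=0x2B007 [P=1 RW=1 US=1 PS=0]
  L2: frame=0x2B idx=24 entry=0x2E007 [P=1 RW=1 US=1 PS=0]
  L3: frame=0x2E idx=9 entry=0x30007 [P=1 RW=1 US=1 PS=0]
  ✓ 0x30C3B  — 4 lookups
#3 VA=0xA004281C0A7 (r,kernel):
  L0: frame=0x13 idx=20 entry=0x31007 [P=1 RW=1 US=1 PS=0]
  L1: frame=0x31 idx=1 entry=0x32007 [P=1 RW=1 US=1 PS=0]
  L2: frame=0x32 idx=20 entry=0x35007 [P=1 RW=1 US=1 PS=0]
  L3: frame=0x35 idx=28 entry=0x39007 [P=1 RW=1 US=1 PS=0]
  ✓ 0x390A7  — 4 lookups
#4 VA=0x28042C0AB25 (r,kernel):
  L0: frame=0x13 idx=5 entry=0x3C007 [P=1 RW=1 US=1 PS=0]
  L1: frame=0x3C idx=1 entry=0x3D007 [P=1 RW=1 US=1 PS=0]
  L2: frame=0x3D idx=22 entry=0x40007 [P=1 RW=1 US=1 PS=0]
  L3: frame=0x40 idx=10 entry=0x43007 [P=1 RW=1 US=1 PS=0]
  ✓ 0x43B25  — 4 lookups
#5 VA=0x38680000178 (r,kernel):
  L0: frame=0x13 idx=7 entry=0x45007 [P=1 RW=1 US=1 PS=0]
  L1: frame=0x45 idx=26 entry=0x79002 [P=0 RW=1 US=0 PS=0]
  ✗ PAGE_NOT_PRESENT  [2 reads]
#6 VA=0x48000000C99 (r,kernel):
  L0: frame=0x13 idx=9 entry=0x7004 [P=0 RW=0 US=1 PS=0]
  ✗ PAGE_NOT_PRESENT  [1 reads]

TLB: [["0x241209", "0x1F"], ["0x10682810", "0x29"], ["0xF03C3009", "0x30"], ["0xA004281C", "0x39"], ["0x28042C0A", "0x43"]]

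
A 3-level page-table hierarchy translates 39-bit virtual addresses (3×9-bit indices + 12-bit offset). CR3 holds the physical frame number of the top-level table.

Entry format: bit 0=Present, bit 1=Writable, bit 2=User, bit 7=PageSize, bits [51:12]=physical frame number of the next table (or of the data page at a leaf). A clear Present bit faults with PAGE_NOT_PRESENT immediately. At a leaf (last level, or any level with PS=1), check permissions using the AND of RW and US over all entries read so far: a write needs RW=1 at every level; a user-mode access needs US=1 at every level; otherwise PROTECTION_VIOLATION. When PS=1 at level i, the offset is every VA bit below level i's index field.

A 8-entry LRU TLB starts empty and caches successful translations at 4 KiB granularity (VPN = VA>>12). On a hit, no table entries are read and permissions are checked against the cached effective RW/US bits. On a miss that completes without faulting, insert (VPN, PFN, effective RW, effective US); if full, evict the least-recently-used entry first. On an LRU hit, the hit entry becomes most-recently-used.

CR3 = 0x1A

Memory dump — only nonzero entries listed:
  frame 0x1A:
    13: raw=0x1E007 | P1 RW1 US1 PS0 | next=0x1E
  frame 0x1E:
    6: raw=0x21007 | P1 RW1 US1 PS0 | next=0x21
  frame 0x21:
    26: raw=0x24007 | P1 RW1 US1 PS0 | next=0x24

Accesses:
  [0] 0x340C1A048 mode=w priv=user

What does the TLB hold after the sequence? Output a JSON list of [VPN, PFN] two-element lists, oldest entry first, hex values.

Walk each access:
#0 VA=0x340C1A048 (w,user):
  L0: frame=0x1A idx=13 entry=0x1E007 [P=1 RW=1 US=1 PS=0]
  L1: frame=0x1E idx=6 entry=0x21007 [P=1 RW=1 US=1 PS=0]
  L2: frame=0x21 idx=26 entry=0x24007 [P=1 RW=1 US=1 PS=0]
  → PA=0x24048  (3 entries read)

TLB: [["0x340C1A", "0x24"]]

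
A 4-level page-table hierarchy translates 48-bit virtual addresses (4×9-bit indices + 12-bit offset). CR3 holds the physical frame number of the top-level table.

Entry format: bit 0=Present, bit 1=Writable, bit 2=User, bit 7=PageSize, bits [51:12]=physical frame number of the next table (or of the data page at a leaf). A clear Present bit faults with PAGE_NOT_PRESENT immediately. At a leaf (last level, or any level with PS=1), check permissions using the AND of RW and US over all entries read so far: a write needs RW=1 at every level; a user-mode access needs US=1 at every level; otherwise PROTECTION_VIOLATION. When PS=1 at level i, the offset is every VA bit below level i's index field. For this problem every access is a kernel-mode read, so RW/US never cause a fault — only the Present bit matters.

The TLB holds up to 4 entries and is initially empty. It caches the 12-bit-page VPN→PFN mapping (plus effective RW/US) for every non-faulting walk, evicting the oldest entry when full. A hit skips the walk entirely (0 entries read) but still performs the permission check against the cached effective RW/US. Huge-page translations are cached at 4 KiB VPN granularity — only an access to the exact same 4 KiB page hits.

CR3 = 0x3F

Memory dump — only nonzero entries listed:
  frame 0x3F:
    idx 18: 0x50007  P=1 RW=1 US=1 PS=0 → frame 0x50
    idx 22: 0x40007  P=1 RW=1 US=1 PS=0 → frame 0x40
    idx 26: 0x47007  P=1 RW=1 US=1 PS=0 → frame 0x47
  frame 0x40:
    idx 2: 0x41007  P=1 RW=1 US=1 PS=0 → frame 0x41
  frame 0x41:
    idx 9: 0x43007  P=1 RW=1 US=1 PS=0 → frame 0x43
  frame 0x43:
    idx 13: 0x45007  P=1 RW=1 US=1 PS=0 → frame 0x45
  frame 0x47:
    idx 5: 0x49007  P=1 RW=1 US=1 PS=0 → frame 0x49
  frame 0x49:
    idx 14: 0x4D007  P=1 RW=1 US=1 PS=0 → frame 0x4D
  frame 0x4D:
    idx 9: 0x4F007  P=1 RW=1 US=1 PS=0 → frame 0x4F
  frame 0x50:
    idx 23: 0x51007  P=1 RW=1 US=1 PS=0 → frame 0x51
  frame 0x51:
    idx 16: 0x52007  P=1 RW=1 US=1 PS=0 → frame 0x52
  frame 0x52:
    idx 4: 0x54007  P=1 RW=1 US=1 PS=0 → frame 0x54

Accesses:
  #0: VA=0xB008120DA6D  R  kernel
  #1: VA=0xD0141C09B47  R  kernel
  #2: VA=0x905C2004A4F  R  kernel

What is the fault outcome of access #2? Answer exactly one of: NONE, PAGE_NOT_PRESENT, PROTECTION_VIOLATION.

Trace:
#0 VA=0xB008120DA6D (r,kernel):
  lvl0: tbl 0x3F, slot 22 ⇒ 0x40007 (P1/RW1/US1/PS0)
  lvl1: tbl 0x40, slot 2 ⇒ 0x41007 (P1/RW1/US1/PS0)
  lvl2: tbl 0x41, slot 9 ⇒ 0x43007 (P1/RW1/US1/PS0)
  lvl3: tbl 0x43, slot 13 ⇒ 0x45007 (P1/RW1/US1/PS0)
  → PA=0x45A6D  (4 entries read)
#1 VA=0xD0141C09B47 (r,kernel):
  lvl0: tbl 0x3F, slot 26 ⇒ 0x47007 (P1/RW1/US1/PS0)
  lvl1: tbl 0x47, slot 5 ⇒ 0x49007 (P1/RW1/US1/PS0)
  lvl2: tbl 0x49, slot 14 ⇒ 0x4D007 (P1/RW1/US1/PS0)
  lvl3: tbl 0x4D, slot 9 ⇒ 0x4F007 (P1/RW1/US1/PS0)
  → PA=0x4FB47  (4 entries read)
#2 VA=0x905C2004A4F (r,kernel):
  lvl0: tbl 0x3F, slot 18 ⇒ 0x50007 (P1/RW1/US1/PS0)
  lvl1: tbl 0x50, slot 23 ⇒ 0x51007 (P1/RW1/US1/PS0)
  lvl2: tbl 0x51, slot 16 ⇒ 0x52007 (P1/RW1/US1/PS0)
  lvl3: tbl 0x52, slot 4 ⇒ 0x54007 (P1/RW1/US1/PS0)
  → PA=0x54A4F  (4 entries read)

Access #2 fault: NONE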